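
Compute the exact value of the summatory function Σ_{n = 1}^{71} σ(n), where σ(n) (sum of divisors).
Σ_{n ≤ 71} σ(n) = 4137

Compute σ(n) for each 1 ≤ n ≤ 71: σ(1) = 1, σ(2) = 3, σ(3) = 4, σ(4) = 7, σ(5) = 6, σ(6) = 12, σ(7) = 8, σ(8) = 15, σ(9) = 13, σ(10) = 18, σ(11) = 12, σ(12) = 28, σ(13) = 14, σ(14) = 24, σ(15) = 24, σ(16) = 31, σ(17) = 18, σ(18) = 39, σ(19) = 20, σ(20) = 42, σ(21) = 32, σ(22) = 36, σ(23) = 24, σ(24) = 60, σ(25) = 31, σ(26) = 42, σ(27) = 40, σ(28) = 56, σ(29) = 30, σ(30) = 72, σ(31) = 32, σ(32) = 63, σ(33) = 48, σ(34) = 54, σ(35) = 48, σ(36) = 91, σ(37) = 38, σ(38) = 60, σ(39) = 56, σ(40) = 90, σ(41) = 42, σ(42) = 96, σ(43) = 44, σ(44) = 84, σ(45) = 78, σ(46) = 72, σ(47) = 48, σ(48) = 124, σ(49) = 57, σ(50) = 93, σ(51) = 72, σ(52) = 98, σ(53) = 54, σ(54) = 120, σ(55) = 72, σ(56) = 120, σ(57) = 80, σ(58) = 90, σ(59) = 60, σ(60) = 168, σ(61) = 62, σ(62) = 96, σ(63) = 104, σ(64) = 127, σ(65) = 84, σ(66) = 144, σ(67) = 68, σ(68) = 126, σ(69) = 96, σ(70) = 144, σ(71) = 72. Summing all 71 values: 4137. (Average order: Σ_{n ≤ x} σ(n) ~ (π²/12) x². For x = 71, (π²/12)·71² ≈ 4146.06.)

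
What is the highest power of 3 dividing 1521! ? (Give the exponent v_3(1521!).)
v_3(1521!) = 758

Legendre's formula: v_p(n!) = Σ_{k ≥ 1} ⌊n / p^k⌋. For p = 3, n = 1521, the terms are:
  ⌊1521/3^1⌋ = ⌊1521/3⌋ = 507
  ⌊1521/3^2⌋ = ⌊1521/9⌋ = 169
  ⌊1521/3^3⌋ = ⌊1521/27⌋ = 56
  ⌊1521/3^4⌋ = ⌊1521/81⌋ = 18
  ⌊1521/3^5⌋ = ⌊1521/243⌋ = 6
  ⌊1521/3^6⌋ = ⌊1521/729⌋ = 2
(the next term ⌊1521/3^7⌋ = 0, terminating the sum). Summing: v_3(1521!) = 507 + 169 + 56 + 18 + 6 + 2 = 758.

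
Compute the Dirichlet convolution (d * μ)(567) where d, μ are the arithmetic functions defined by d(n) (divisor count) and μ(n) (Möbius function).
(d * μ)(567) = 1

Divisors of 567: [1, 3, 7, 9, 21, 27, 63, 81, 189, 567]. For each d | 567:
  d = 1: d(1) · μ(567/1) = 1 · 0 = 0
  d = 3: d(3) · μ(567/3) = 2 · 0 = 0
  d = 7: d(7) · μ(567/7) = 2 · 0 = 0
  d = 9: d(9) · μ(567/9) = 3 · 0 = 0
  d = 21: d(21) · μ(567/21) = 4 · 0 = 0
  d = 27: d(27) · μ(567/27) = 4 · 1 = 4
  d = 63: d(63) · μ(567/63) = 6 · 0 = 0
  d = 81: d(81) · μ(567/81) = 5 · -1 = -5
  d = 189: d(189) · μ(567/189) = 8 · -1 = -8
  d = 567: d(567) · μ(567/567) = 10 · 1 = 10
Summing: (d * μ)(567) = 0 + 0 + 0 + 0 + 0 + 4 + 0 + -5 + -8 + 10 = 1.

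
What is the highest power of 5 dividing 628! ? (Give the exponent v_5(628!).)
v_5(628!) = 156

Legendre's formula: v_p(n!) = Σ_{k ≥ 1} ⌊n / p^k⌋. For p = 5, n = 628, the terms are:
  ⌊628/5^1⌋ = ⌊628/5⌋ = 125
  ⌊628/5^2⌋ = ⌊628/25⌋ = 25
  ⌊628/5^3⌋ = ⌊628/125⌋ = 5
  ⌊628/5^4⌋ = ⌊628/625⌋ = 1
(the next term ⌊628/5^5⌋ = 0, terminating the sum). Summing: v_5(628!) = 125 + 25 + 5 + 1 = 156.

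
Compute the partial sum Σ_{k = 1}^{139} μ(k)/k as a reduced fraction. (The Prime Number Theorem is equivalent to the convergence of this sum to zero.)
Σ μ(k)/k = -149232714064150937862643507545628954127995759701627353/10014646650599190067509233131649940057366334653200433090

Values of μ(k) for 1 ≤ k ≤ 139: μ(1) = 1, μ(2) = -1, μ(3) = -1, μ(5) = -1, μ(6) = 1, μ(7) = -1, μ(10) = 1, μ(11) = -1, μ(13) = -1, μ(14) = 1, μ(15) = 1, μ(17) = -1, μ(19) = -1, μ(21) = 1, μ(22) = 1, μ(23) = -1, μ(26) = 1, μ(29) = -1, μ(30) = -1, μ(31) = -1, μ(33) = 1, μ(34) = 1, μ(35) = 1, μ(37) = -1, μ(38) = 1, μ(39) = 1, μ(41) = -1, μ(42) = -1, μ(43) = -1, μ(46) = 1, μ(47) = -1, μ(51) = 1, μ(53) = -1, μ(55) = 1, μ(57) = 1, μ(58) = 1, μ(59) = -1, μ(61) = -1, μ(62) = 1, μ(65) = 1, μ(66) = -1, μ(67) = -1, μ(69) = 1, μ(70) = -1, μ(71) = -1, μ(73) = -1, μ(74) = 1, μ(77) = 1, μ(78) = -1, μ(79) = -1, μ(82) = 1, μ(83) = -1, μ(85) = 1, μ(86) = 1, μ(87) = 1, μ(89) = -1, μ(91) = 1, μ(93) = 1, μ(94) = 1, μ(95) = 1, μ(97) = -1, μ(101) = -1, μ(102) = -1, μ(103) = -1, μ(105) = -1, μ(106) = 1, μ(107) = -1, μ(109) = -1, μ(110) = -1, μ(111) = 1, μ(113) = -1, μ(114) = -1, μ(115) = 1, μ(118) = 1, μ(119) = 1, μ(122) = 1, μ(123) = 1, μ(127) = -1, μ(129) = 1, μ(130) = -1, μ(131) = -1, μ(133) = 1, μ(134) = 1, μ(137) = -1, μ(138) = -1, μ(139) = -1, with μ = 0 on non-squarefree integers. Summing μ(k)/k for k where μ(k) ≠ 0 gives -149232714064150937862643507545628954127995759701627353/10014646650599190067509233131649940057366334653200433090 ≈ -0.0149. (PNT ⟺ this sum → 0 as n → ∞.)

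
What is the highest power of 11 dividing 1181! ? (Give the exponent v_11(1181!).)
v_11(1181!) = 116

Legendre's formula: v_p(n!) = Σ_{k ≥ 1} ⌊n / p^k⌋. For p = 11, n = 1181, the terms are:
  ⌊1181/11^1⌋ = ⌊1181/11⌋ = 107
  ⌊1181/11^2⌋ = ⌊1181/121⌋ = 9
(the next term ⌊1181/11^3⌋ = 0, terminating the sum). Summing: v_11(1181!) = 107 + 9 = 116.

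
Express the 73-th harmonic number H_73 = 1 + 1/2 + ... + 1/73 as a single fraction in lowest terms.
H_73 = 667084944417653637854891458725877/136851726813476721146087646859200

Direct summation: H_73 = 1 + 1/2 + ... + 1/73. The least common denominator is lcm(1, ..., 73) = 410555180440430163438262940577600; over this denominator the numerator is 410555180440430163438262940577600 + 205277590220215081719131470288800 + 136851726813476721146087646859200 + 102638795110107540859565735144400 + 82111036088086032687652588115520 + 68425863406738360573043823429600 + 58650740062918594776894705796800 + 51319397555053770429782867572200 + 45617242271158907048695882286400 + 41055518044043016343826294057760 + 37323198221857287585296630961600 + 34212931703369180286521911714800 + 31581167726186935649097149275200 + 29325370031459297388447352898400 + 27370345362695344229217529371840 + 25659698777526885214891433786100 + 24150304731790009614015467092800 + 22808621135579453524347941143200 + 21608167391601587549382260030400 + 20527759022021508171913147028880 + 19550246687639531592298235265600 + 18661599110928643792648315480800 + 17850225236540441888620127851200 + 17106465851684590143260955857400 + 16422207217617206537530517623104 + 15790583863093467824548574637600 + 15205747423719635682898627428800 + 14662685015729648694223676449200 + 14157075187601040118560791054400 + 13685172681347672114608764685920 + 13243715498078392368976223889600 + 12829849388763442607445716893050 + 12441066073952429195098876987200 + 12075152365895004807007733546400 + 11730148012583718955378941159360 + 11404310567789726762173970571600 + 11096085957849463876709809204800 + 10804083695800793774691130015200 + 10527055908728978549699049758400 + 10263879511010754085956573514440 + 10013540986351955205811291233600 + 9775123343819765796149117632800 + 9547794893963492172982859083200 + 9330799555464321896324157740400 + 9123448454231781409739176457280 + 8925112618270220944310063925600 + 8735216605115535392303466820800 + 8553232925842295071630477928700 + 8378677151845513539556386542400 + 8211103608808603268765258811552 + 8050101577263336538005155697600 + 7895291931546733912274287318800 + 7746324159253399310155904539200 + 7602873711859817841449313714400 + 7464639644371457517059326192320 + 7331342507864824347111838224600 + 7202722463867195849794086676800 + 7078537593800520059280395527200 + 6958562380346273956580727806400 + 6842586340673836057304382342960 + 6730412794105412515381359681600 + 6621857749039196184488111944800 + 6516748895879843864099411755200 + 6414924694381721303722858446525 + 6316233545237387129819429855040 + 6220533036976214597549438493600 + 6127689260304927812511387172800 + 6037576182947502403503866773200 + 5950075078846813962873375950400 + 5865074006291859477689470579680 + 5782467330146903710398069585600 + 5702155283894863381086985285800 + 5624043567677125526551547131200 = 2001254833252960913564674376177631, so H_73 = 2001254833252960913564674376177631/410555180440430163438262940577600; reducing by gcd(2001254833252960913564674376177631, 410555180440430163438262940577600) = 3 gives 667084944417653637854891458725877/136851726813476721146087646859200 ≈ 4.87451. (The PNT-adjacent estimate ln(73) + γ ≈ 4.86768 matches within O(1/n).)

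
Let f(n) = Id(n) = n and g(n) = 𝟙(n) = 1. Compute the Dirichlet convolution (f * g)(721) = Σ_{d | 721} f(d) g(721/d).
(Id * 𝟙)(721) = 832

Divisors of 721: [1, 7, 103, 721]. For each d | 721:
  d = 1: Id(1) · 𝟙(721/1) = 1 · 1 = 1
  d = 7: Id(7) · 𝟙(721/7) = 7 · 1 = 7
  d = 103: Id(103) · 𝟙(721/103) = 103 · 1 = 103
  d = 721: Id(721) · 𝟙(721/721) = 721 · 1 = 721
Summing: (Id * 𝟙)(721) = 1 + 7 + 103 + 721 = 832.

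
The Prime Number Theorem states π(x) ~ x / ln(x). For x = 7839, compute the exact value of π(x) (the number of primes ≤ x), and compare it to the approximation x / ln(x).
π(7839) = 990;  x/ln(x) ≈ 874.22;  relative error ≈ 11.70%.

Directly count primes up to 7839: π(7839) = 990. The PNT approximation gives 7839/ln(7839) ≈ 7839/8.96687 ≈ 874.22. Relative error (π(x) − x/ln(x)) / π(x) ≈ 11.70%; the approximation is known to undercount slightly (Li(x) is a better estimate).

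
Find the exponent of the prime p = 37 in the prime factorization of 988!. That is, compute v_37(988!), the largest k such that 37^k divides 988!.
v_37(988!) = 26

Legendre's formula: v_p(n!) = Σ_{k ≥ 1} ⌊n / p^k⌋. For p = 37, n = 988, the terms are:
  ⌊988/37^1⌋ = ⌊988/37⌋ = 26
(the next term ⌊988/37^2⌋ = 0, terminating the sum). Summing: v_37(988!) = 26 = 26.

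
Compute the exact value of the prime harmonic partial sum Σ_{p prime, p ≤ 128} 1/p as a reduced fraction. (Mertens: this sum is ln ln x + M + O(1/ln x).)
Σ 1/p = 7457575819106455685806801283735357697478405891621/4014476939333036189094441199026045136645885247730

π(128) = 31, so the primes ≤ 128 are [2, 3, 5, 7, 11, 13, 17, 19, 23, 29, 31, 37, 41, 43, 47, 53, 59, 61, 67, 71, 73, 79, 83, 89, 97, 101, 103, 107, 109, 113, 127]. Summing 1/p over these primes: 7457575819106455685806801283735357697478405891621/4014476939333036189094441199026045136645885247730 ≈ 1.8577. Mertens estimate ln ln(128) + 0.2615 ≈ 1.8409.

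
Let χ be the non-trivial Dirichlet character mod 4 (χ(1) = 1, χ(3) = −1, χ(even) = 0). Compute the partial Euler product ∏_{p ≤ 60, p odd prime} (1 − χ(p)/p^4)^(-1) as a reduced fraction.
∏ = 183445748413257490575399266073534557279290897400455519407927913/185496494900685179853577258476392044643206802826790649934643200

The odd primes p ≤ 60 are [3, 5, 7, 11, 13, 17, 19, 23, 29, 31, 37, 41, 43, 47, 53, 59]. For each, χ(p) = 1 if p ≡ 1 mod 4, χ(p) = −1 if p ≡ 3 mod 4. Taking (1 − χ(p)/p^4)^(-1) = p^4/(p^4 − χ(p)): (1 − (-1)/3^4)^(-1) · (1 − (1)/5^4)^(-1) · (1 − (-1)/7^4)^(-1) · (1 − (-1)/11^4)^(-1) · (1 − (1)/13^4)^(-1) · (1 − (1)/17^4)^(-1) · (1 − (-1)/19^4)^(-1) · (1 − (-1)/23^4)^(-1) · (1 − (1)/29^4)^(-1) · (1 − (-1)/31^4)^(-1) · (1 − (1)/37^4)^(-1) · (1 − (1)/41^4)^(-1) · (1 − (-1)/43^4)^(-1) · (1 − (-1)/47^4)^(-1) · (1 − (1)/53^4)^(-1) · (1 − (-1)/59^4)^(-1) = 183445748413257490575399266073534557279290897400455519407927913/185496494900685179853577258476392044643206802826790649934643200.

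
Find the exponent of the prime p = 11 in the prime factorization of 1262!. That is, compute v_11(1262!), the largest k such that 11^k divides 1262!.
v_11(1262!) = 124

Legendre's formula: v_p(n!) = Σ_{k ≥ 1} ⌊n / p^k⌋. For p = 11, n = 1262, the terms are:
  ⌊1262/11^1⌋ = ⌊1262/11⌋ = 114
  ⌊1262/11^2⌋ = ⌊1262/121⌋ = 10
(the next term ⌊1262/11^3⌋ = 0, terminating the sum). Summing: v_11(1262!) = 114 + 10 = 124.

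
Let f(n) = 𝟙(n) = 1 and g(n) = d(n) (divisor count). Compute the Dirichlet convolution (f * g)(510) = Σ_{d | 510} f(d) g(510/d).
(𝟙 * d)(510) = 81

Divisors of 510: [1, 2, 3, 5, 6, 10, 15, 17, 30, 34, 51, 85, 102, 170, 255, 510]. For each d | 510:
  d = 1: 𝟙(1) · d(510/1) = 1 · 16 = 16
  d = 2: 𝟙(2) · d(510/2) = 1 · 8 = 8
  d = 3: 𝟙(3) · d(510/3) = 1 · 8 = 8
  d = 5: 𝟙(5) · d(510/5) = 1 · 8 = 8
  d = 6: 𝟙(6) · d(510/6) = 1 · 4 = 4
  d = 10: 𝟙(10) · d(510/10) = 1 · 4 = 4
  d = 15: 𝟙(15) · d(510/15) = 1 · 4 = 4
  d = 17: 𝟙(17) · d(510/17) = 1 · 8 = 8
  d = 30: 𝟙(30) · d(510/30) = 1 · 2 = 2
  d = 34: 𝟙(34) · d(510/34) = 1 · 4 = 4
  d = 51: 𝟙(51) · d(510/51) = 1 · 4 = 4
  d = 85: 𝟙(85) · d(510/85) = 1 · 4 = 4
  d = 102: 𝟙(102) · d(510/102) = 1 · 2 = 2
  d = 170: 𝟙(170) · d(510/170) = 1 · 2 = 2
  d = 255: 𝟙(255) · d(510/255) = 1 · 2 = 2
  d = 510: 𝟙(510) · d(510/510) = 1 · 1 = 1
Summing: (𝟙 * d)(510) = 16 + 8 + 8 + 8 + 4 + 4 + 4 + 8 + 2 + 4 + 4 + 4 + 2 + 2 + 2 + 1 = 81.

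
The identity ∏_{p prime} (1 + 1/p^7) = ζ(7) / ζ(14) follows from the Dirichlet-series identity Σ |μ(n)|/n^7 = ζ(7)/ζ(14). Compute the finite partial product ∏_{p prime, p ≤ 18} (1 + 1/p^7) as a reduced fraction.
∏ = 5978632292892509031852506135276312/5929491512745875728410756452578125

The primes p ≤ 18 are [2, 3, 5, 7, 11, 13, 17]. For each, (1 + 1/p^7) = (p^7 + 1)/p^7. Multiplying these fractions over p ∈ [2, 3, 5, 7, 11, 13, 17] gives 5978632292892509031852506135276312/5929491512745875728410756452578125. (In the limit P → ∞ this tends to ζ(7)/ζ(14).)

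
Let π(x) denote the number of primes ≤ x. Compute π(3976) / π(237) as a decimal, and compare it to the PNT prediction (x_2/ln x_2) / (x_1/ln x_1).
π(3976)/π(237) = 549/51 ≈ 10.7647;  PNT prediction ≈ 11.0683.

π(237) = 51 and π(3976) = 549, so π(3976)/π(237) ≈ 10.7647. The PNT-predicted ratio is (3976/ln(3976)) / (237/ln(237)) ≈ 11.0683. The two agree to within a few percent, as expected.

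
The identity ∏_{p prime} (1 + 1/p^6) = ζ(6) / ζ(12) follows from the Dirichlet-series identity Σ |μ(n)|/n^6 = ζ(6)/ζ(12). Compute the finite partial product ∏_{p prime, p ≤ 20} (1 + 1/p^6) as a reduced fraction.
∏ = 10322827120806625262196014218/10149346788166965945179821977

The primes p ≤ 20 are [2, 3, 5, 7, 11, 13, 17, 19]. For each, (1 + 1/p^6) = (p^6 + 1)/p^6. Multiplying these fractions over p ∈ [2, 3, 5, 7, 11, 13, 17, 19] gives 10322827120806625262196014218/10149346788166965945179821977. (In the limit P → ∞ this tends to ζ(6)/ζ(12).)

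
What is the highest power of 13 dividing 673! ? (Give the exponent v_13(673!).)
v_13(673!) = 54

Legendre's formula: v_p(n!) = Σ_{k ≥ 1} ⌊n / p^k⌋. For p = 13, n = 673, the terms are:
  ⌊673/13^1⌋ = ⌊673/13⌋ = 51
  ⌊673/13^2⌋ = ⌊673/169⌋ = 3
(the next term ⌊673/13^3⌋ = 0, terminating the sum). Summing: v_13(673!) = 51 + 3 = 54.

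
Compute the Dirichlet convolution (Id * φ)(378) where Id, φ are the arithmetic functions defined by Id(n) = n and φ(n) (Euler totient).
(Id * φ)(378) = 3159

Divisors of 378: [1, 2, 3, 6, 7, 9, 14, 18, 21, 27, 42, 54, 63, 126, 189, 378]. For each d | 378:
  d = 1: Id(1) · φ(378/1) = 1 · 108 = 108
  d = 2: Id(2) · φ(378/2) = 2 · 108 = 216
  d = 3: Id(3) · φ(378/3) = 3 · 36 = 108
  d = 6: Id(6) · φ(378/6) = 6 · 36 = 216
  d = 7: Id(7) · φ(378/7) = 7 · 18 = 126
  d = 9: Id(9) · φ(378/9) = 9 · 12 = 108
  d = 14: Id(14) · φ(378/14) = 14 · 18 = 252
  d = 18: Id(18) · φ(378/18) = 18 · 12 = 216
  d = 21: Id(21) · φ(378/21) = 21 · 6 = 126
  d = 27: Id(27) · φ(378/27) = 27 · 6 = 162
  d = 42: Id(42) · φ(378/42) = 42 · 6 = 252
  d = 54: Id(54) · φ(378/54) = 54 · 6 = 324
  d = 63: Id(63) · φ(378/63) = 63 · 2 = 126
  d = 126: Id(126) · φ(378/126) = 126 · 2 = 252
  d = 189: Id(189) · φ(378/189) = 189 · 1 = 189
  d = 378: Id(378) · φ(378/378) = 378 · 1 = 378
Summing: (Id * φ)(378) = 108 + 216 + 108 + 216 + 126 + 108 + 252 + 216 + 126 + 162 + 252 + 324 + 126 + 252 + 189 + 378 = 3159.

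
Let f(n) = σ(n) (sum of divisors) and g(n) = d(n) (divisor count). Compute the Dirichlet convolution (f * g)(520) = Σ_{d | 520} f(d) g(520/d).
(σ * d)(520) = 5376

Divisors of 520: [1, 2, 4, 5, 8, 10, 13, 20, 26, 40, 52, 65, 104, 130, 260, 520]. For each d | 520:
  d = 1: σ(1) · d(520/1) = 1 · 16 = 16
  d = 2: σ(2) · d(520/2) = 3 · 12 = 36
  d = 4: σ(4) · d(520/4) = 7 · 8 = 56
  d = 5: σ(5) · d(520/5) = 6 · 8 = 48
  d = 8: σ(8) · d(520/8) = 15 · 4 = 60
  d = 10: σ(10) · d(520/10) = 18 · 6 = 108
  d = 13: σ(13) · d(520/13) = 14 · 8 = 112
  d = 20: σ(20) · d(520/20) = 42 · 4 = 168
  d = 26: σ(26) · d(520/26) = 42 · 6 = 252
  d = 40: σ(40) · d(520/40) = 90 · 2 = 180
  d = 52: σ(52) · d(520/52) = 98 · 4 = 392
  d = 65: σ(65) · d(520/65) = 84 · 4 = 336
  d = 104: σ(104) · d(520/104) = 210 · 2 = 420
  d = 130: σ(130) · d(520/130) = 252 · 3 = 756
  d = 260: σ(260) · d(520/260) = 588 · 2 = 1176
  d = 520: σ(520) · d(520/520) = 1260 · 1 = 1260
Summing: (σ * d)(520) = 16 + 36 + 56 + 48 + 60 + 108 + 112 + 168 + 252 + 180 + 392 + 336 + 420 + 756 + 1176 + 1260 = 5376.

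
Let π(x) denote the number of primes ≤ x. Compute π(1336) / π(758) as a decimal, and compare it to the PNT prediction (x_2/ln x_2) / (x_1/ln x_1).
π(1336)/π(758) = 217/134 ≈ 1.6194;  PNT prediction ≈ 1.6237.

π(758) = 134 and π(1336) = 217, so π(1336)/π(758) ≈ 1.6194. The PNT-predicted ratio is (1336/ln(1336)) / (758/ln(758)) ≈ 1.6237. The two agree to within a few percent, as expected.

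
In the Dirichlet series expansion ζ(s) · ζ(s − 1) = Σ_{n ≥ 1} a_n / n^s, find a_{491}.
σ(491) = 492

In the product (Σ m^0/m^s)(Σ k / k^s) = Σ (Σ_{d | n} d) / n^s, the coefficient of 1/n^s is σ(n) = Σ_{d | n} d. For n = 491, divisors are [1, 491]; summing: σ(491) = 492.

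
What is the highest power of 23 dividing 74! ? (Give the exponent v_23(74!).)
v_23(74!) = 3

Legendre's formula: v_p(n!) = Σ_{k ≥ 1} ⌊n / p^k⌋. For p = 23, n = 74, the terms are:
  ⌊74/23^1⌋ = ⌊74/23⌋ = 3
(the next term ⌊74/23^2⌋ = 0, terminating the sum). Summing: v_23(74!) = 3 = 3.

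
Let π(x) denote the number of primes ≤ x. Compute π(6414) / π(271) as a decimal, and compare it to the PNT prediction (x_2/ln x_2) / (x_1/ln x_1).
π(6414)/π(271) = 834/58 ≈ 14.3793;  PNT prediction ≈ 15.1251.

π(271) = 58 and π(6414) = 834, so π(6414)/π(271) ≈ 14.3793. The PNT-predicted ratio is (6414/ln(6414)) / (271/ln(271)) ≈ 15.1251. The two agree to within a few percent, as expected.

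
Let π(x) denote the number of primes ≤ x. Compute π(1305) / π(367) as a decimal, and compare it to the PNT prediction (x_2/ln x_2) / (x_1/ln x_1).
π(1305)/π(367) = 213/73 ≈ 2.9178;  PNT prediction ≈ 2.9271.

π(367) = 73 and π(1305) = 213, so π(1305)/π(367) ≈ 2.9178. The PNT-predicted ratio is (1305/ln(1305)) / (367/ln(367)) ≈ 2.9271. The two agree to within a few percent, as expected.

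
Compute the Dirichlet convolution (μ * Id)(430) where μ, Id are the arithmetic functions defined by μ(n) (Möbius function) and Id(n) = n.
(μ * Id)(430) = 168

Divisors of 430: [1, 2, 5, 10, 43, 86, 215, 430]. For each d | 430:
  d = 1: μ(1) · Id(430/1) = 1 · 430 = 430
  d = 2: μ(2) · Id(430/2) = -1 · 215 = -215
  d = 5: μ(5) · Id(430/5) = -1 · 86 = -86
  d = 10: μ(10) · Id(430/10) = 1 · 43 = 43
  d = 43: μ(43) · Id(430/43) = -1 · 10 = -10
  d = 86: μ(86) · Id(430/86) = 1 · 5 = 5
  d = 215: μ(215) · Id(430/215) = 1 · 2 = 2
  d = 430: μ(430) · Id(430/430) = -1 · 1 = -1
Summing: (μ * Id)(430) = 430 + -215 + -86 + 43 + -10 + 5 + 2 + -1 = 168.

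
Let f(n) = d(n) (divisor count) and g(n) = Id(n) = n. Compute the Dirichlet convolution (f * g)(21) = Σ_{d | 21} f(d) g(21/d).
(d * Id)(21) = 45

Divisors of 21: [1, 3, 7, 21]. For each d | 21:
  d = 1: d(1) · Id(21/1) = 1 · 21 = 21
  d = 3: d(3) · Id(21/3) = 2 · 7 = 14
  d = 7: d(7) · Id(21/7) = 2 · 3 = 6
  d = 21: d(21) · Id(21/21) = 4 · 1 = 4
Summing: (d * Id)(21) = 21 + 14 + 6 + 4 = 45.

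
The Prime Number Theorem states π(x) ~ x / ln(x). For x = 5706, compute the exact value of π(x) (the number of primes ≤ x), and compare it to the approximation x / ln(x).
π(5706) = 751;  x/ln(x) ≈ 659.71;  relative error ≈ 12.16%.

Directly count primes up to 5706: π(5706) = 751. The PNT approximation gives 5706/ln(5706) ≈ 5706/8.64927 ≈ 659.71. Relative error (π(x) − x/ln(x)) / π(x) ≈ 12.16%; the approximation is known to undercount slightly (Li(x) is a better estimate).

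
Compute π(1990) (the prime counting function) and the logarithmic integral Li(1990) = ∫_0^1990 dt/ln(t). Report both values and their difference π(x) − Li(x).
π(1990) = 300;  Li(1990) ≈ 313.49;  π(x) − Li(x) ≈ -13.49.

Direct count of primes ≤ 1990 gives π(1990) = 300. Numerical evaluation of the logarithmic integral gives Li(1990) ≈ 313.49. The difference π(x) − Li(x) ≈ -13.49 is typically negative for small/moderate x (Li(x) overestimates), though Littlewood's theorem shows this sign changes infinitely often.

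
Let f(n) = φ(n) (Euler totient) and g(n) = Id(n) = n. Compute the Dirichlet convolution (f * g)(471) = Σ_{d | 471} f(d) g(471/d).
(φ * Id)(471) = 1565

Divisors of 471: [1, 3, 157, 471]. For each d | 471:
  d = 1: φ(1) · Id(471/1) = 1 · 471 = 471
  d = 3: φ(3) · Id(471/3) = 2 · 157 = 314
  d = 157: φ(157) · Id(471/157) = 156 · 3 = 468
  d = 471: φ(471) · Id(471/471) = 312 · 1 = 312
Summing: (φ * Id)(471) = 471 + 314 + 468 + 312 = 1565.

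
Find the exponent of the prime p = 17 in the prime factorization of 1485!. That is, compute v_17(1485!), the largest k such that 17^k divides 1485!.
v_17(1485!) = 92

Legendre's formula: v_p(n!) = Σ_{k ≥ 1} ⌊n / p^k⌋. For p = 17, n = 1485, the terms are:
  ⌊1485/17^1⌋ = ⌊1485/17⌋ = 87
  ⌊1485/17^2⌋ = ⌊1485/289⌋ = 5
(the next term ⌊1485/17^3⌋ = 0, terminating the sum). Summing: v_17(1485!) = 87 + 5 = 92.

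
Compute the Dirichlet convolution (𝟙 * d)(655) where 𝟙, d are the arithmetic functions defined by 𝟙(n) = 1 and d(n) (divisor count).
(𝟙 * d)(655) = 9

Divisors of 655: [1, 5, 131, 655]. For each d | 655:
  d = 1: 𝟙(1) · d(655/1) = 1 · 4 = 4
  d = 5: 𝟙(5) · d(655/5) = 1 · 2 = 2
  d = 131: 𝟙(131) · d(655/131) = 1 · 2 = 2
  d = 655: 𝟙(655) · d(655/655) = 1 · 1 = 1
Summing: (𝟙 * d)(655) = 4 + 2 + 2 + 1 = 9.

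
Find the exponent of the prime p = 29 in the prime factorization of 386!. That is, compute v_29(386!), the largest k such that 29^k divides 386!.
v_29(386!) = 13

Legendre's formula: v_p(n!) = Σ_{k ≥ 1} ⌊n / p^k⌋. For p = 29, n = 386, the terms are:
  ⌊386/29^1⌋ = ⌊386/29⌋ = 13
(the next term ⌊386/29^2⌋ = 0, terminating the sum). Summing: v_29(386!) = 13 = 13.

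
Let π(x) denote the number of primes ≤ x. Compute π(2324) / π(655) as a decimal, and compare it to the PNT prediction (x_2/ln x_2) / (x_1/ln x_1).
π(2324)/π(655) = 344/119 ≈ 2.8908;  PNT prediction ≈ 2.9684.

π(655) = 119 and π(2324) = 344, so π(2324)/π(655) ≈ 2.8908. The PNT-predicted ratio is (2324/ln(2324)) / (655/ln(655)) ≈ 2.9684. The two agree to within a few percent, as expected.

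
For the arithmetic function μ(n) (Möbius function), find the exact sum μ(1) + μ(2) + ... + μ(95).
Σ_{n ≤ 95} μ(n) = 2

Compute μ(n) for each 1 ≤ n ≤ 95: μ(1) = 1, μ(2) = -1, μ(3) = -1, μ(4) = 0, μ(5) = -1, μ(6) = 1, μ(7) = -1, μ(8) = 0, μ(9) = 0, μ(10) = 1, μ(11) = -1, μ(12) = 0, μ(13) = -1, μ(14) = 1, μ(15) = 1, μ(16) = 0, μ(17) = -1, μ(18) = 0, μ(19) = -1, μ(20) = 0, μ(21) = 1, μ(22) = 1, μ(23) = -1, μ(24) = 0, μ(25) = 0, μ(26) = 1, μ(27) = 0, μ(28) = 0, μ(29) = -1, μ(30) = -1, μ(31) = -1, μ(32) = 0, μ(33) = 1, μ(34) = 1, μ(35) = 1, μ(36) = 0, μ(37) = -1, μ(38) = 1, μ(39) = 1, μ(40) = 0, μ(41) = -1, μ(42) = -1, μ(43) = -1, μ(44) = 0, μ(45) = 0, μ(46) = 1, μ(47) = -1, μ(48) = 0, μ(49) = 0, μ(50) = 0, μ(51) = 1, μ(52) = 0, μ(53) = -1, μ(54) = 0, μ(55) = 1, μ(56) = 0, μ(57) = 1, μ(58) = 1, μ(59) = -1, μ(60) = 0, μ(61) = -1, μ(62) = 1, μ(63) = 0, μ(64) = 0, μ(65) = 1, μ(66) = -1, μ(67) = -1, μ(68) = 0, μ(69) = 1, μ(70) = -1, μ(71) = -1, μ(72) = 0, μ(73) = -1, μ(74) = 1, μ(75) = 0, μ(76) = 0, μ(77) = 1, μ(78) = -1, μ(79) = -1, μ(80) = 0, μ(81) = 0, μ(82) = 1, μ(83) = -1, μ(84) = 0, μ(85) = 1, μ(86) = 1, μ(87) = 1, μ(88) = 0, μ(89) = -1, μ(90) = 0, μ(91) = 1, μ(92) = 0, μ(93) = 1, μ(94) = 1, μ(95) = 1. Summing all 95 values: 2. (Mertens function M(x) = Σ_{n ≤ x} μ(n); on average M(x) should be small (PNT ⟺ M(x) = o(x)).)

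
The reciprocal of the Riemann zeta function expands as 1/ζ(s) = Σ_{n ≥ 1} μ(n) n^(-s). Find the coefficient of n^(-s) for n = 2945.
μ(2945) = -1

Factor n = 2945 = 5 · 19 · 31. μ(n) = 0 if any exponent ≥ 2 (not squarefree); otherwise μ(n) = (−1)^{ω(n)} where ω(n) is the number of distinct prime factors. Applying: μ(2945) = -1.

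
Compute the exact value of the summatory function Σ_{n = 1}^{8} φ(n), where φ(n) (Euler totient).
Σ_{n ≤ 8} φ(n) = 22

Compute φ(n) for each 1 ≤ n ≤ 8: φ(1) = 1, φ(2) = 1, φ(3) = 2, φ(4) = 2, φ(5) = 4, φ(6) = 2, φ(7) = 6, φ(8) = 4. Summing all 8 values: 22. (Average order: Σ_{n ≤ x} φ(n) ~ (3/π²) x². For x = 8, (3/π²)·8² ≈ 19.45.)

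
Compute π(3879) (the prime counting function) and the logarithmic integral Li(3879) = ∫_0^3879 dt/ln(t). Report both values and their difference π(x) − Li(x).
π(3879) = 537;  Li(3879) ≈ 550.75;  π(x) − Li(x) ≈ -13.75.

Direct count of primes ≤ 3879 gives π(3879) = 537. Numerical evaluation of the logarithmic integral gives Li(3879) ≈ 550.75. The difference π(x) − Li(x) ≈ -13.75 is typically negative for small/moderate x (Li(x) overestimates), though Littlewood's theorem shows this sign changes infinitely often.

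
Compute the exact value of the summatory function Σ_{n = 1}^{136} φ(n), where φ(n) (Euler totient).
Σ_{n ≤ 136} φ(n) = 5634

Compute φ(n) for each 1 ≤ n ≤ 136: φ(1) = 1, φ(2) = 1, φ(3) = 2, φ(4) = 2, φ(5) = 4, φ(6) = 2, φ(7) = 6, φ(8) = 4, φ(9) = 6, φ(10) = 4, φ(11) = 10, φ(12) = 4, φ(13) = 12, φ(14) = 6, φ(15) = 8, φ(16) = 8, φ(17) = 16, φ(18) = 6, φ(19) = 18, φ(20) = 8, φ(21) = 12, φ(22) = 10, φ(23) = 22, φ(24) = 8, φ(25) = 20, φ(26) = 12, φ(27) = 18, φ(28) = 12, φ(29) = 28, φ(30) = 8, φ(31) = 30, φ(32) = 16, φ(33) = 20, φ(34) = 16, φ(35) = 24, φ(36) = 12, φ(37) = 36, φ(38) = 18, φ(39) = 24, φ(40) = 16, φ(41) = 40, φ(42) = 12, φ(43) = 42, φ(44) = 20, φ(45) = 24, φ(46) = 22, φ(47) = 46, φ(48) = 16, φ(49) = 42, φ(50) = 20, φ(51) = 32, φ(52) = 24, φ(53) = 52, φ(54) = 18, φ(55) = 40, φ(56) = 24, φ(57) = 36, φ(58) = 28, φ(59) = 58, φ(60) = 16, φ(61) = 60, φ(62) = 30, φ(63) = 36, φ(64) = 32, φ(65) = 48, φ(66) = 20, φ(67) = 66, φ(68) = 32, φ(69) = 44, φ(70) = 24, φ(71) = 70, φ(72) = 24, φ(73) = 72, φ(74) = 36, φ(75) = 40, φ(76) = 36, φ(77) = 60, φ(78) = 24, φ(79) = 78, φ(80) = 32, φ(81) = 54, φ(82) = 40, φ(83) = 82, φ(84) = 24, φ(85) = 64, φ(86) = 42, φ(87) = 56, φ(88) = 40, φ(89) = 88, φ(90) = 24, φ(91) = 72, φ(92) = 44, φ(93) = 60, φ(94) = 46, φ(95) = 72, φ(96) = 32, φ(97) = 96, φ(98) = 42, φ(99) = 60, φ(100) = 40, φ(101) = 100, φ(102) = 32, φ(103) = 102, φ(104) = 48, φ(105) = 48, φ(106) = 52, φ(107) = 106, φ(108) = 36, φ(109) = 108, φ(110) = 40, φ(111) = 72, φ(112) = 48, φ(113) = 112, φ(114) = 36, φ(115) = 88, φ(116) = 56, φ(117) = 72, φ(118) = 58, φ(119) = 96, φ(120) = 32, φ(121) = 110, φ(122) = 60, φ(123) = 80, φ(124) = 60, φ(125) = 100, φ(126) = 36, φ(127) = 126, φ(128) = 64, φ(129) = 84, φ(130) = 48, φ(131) = 130, φ(132) = 40, φ(133) = 108, φ(134) = 66, φ(135) = 72, φ(136) = 64. Summing all 136 values: 5634. (Average order: Σ_{n ≤ x} φ(n) ~ (3/π²) x². For x = 136, (3/π²)·136² ≈ 5622.11.)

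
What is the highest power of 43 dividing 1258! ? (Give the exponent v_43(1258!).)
v_43(1258!) = 29

Legendre's formula: v_p(n!) = Σ_{k ≥ 1} ⌊n / p^k⌋. For p = 43, n = 1258, the terms are:
  ⌊1258/43^1⌋ = ⌊1258/43⌋ = 29
(the next term ⌊1258/43^2⌋ = 0, terminating the sum). Summing: v_43(1258!) = 29 = 29.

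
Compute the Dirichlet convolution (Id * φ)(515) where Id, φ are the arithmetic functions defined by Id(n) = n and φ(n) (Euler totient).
(Id * φ)(515) = 1845

Divisors of 515: [1, 5, 103, 515]. For each d | 515:
  d = 1: Id(1) · φ(515/1) = 1 · 408 = 408
  d = 5: Id(5) · φ(515/5) = 5 · 102 = 510
  d = 103: Id(103) · φ(515/103) = 103 · 4 = 412
  d = 515: Id(515) · φ(515/515) = 515 · 1 = 515
Summing: (Id * φ)(515) = 408 + 510 + 412 + 515 = 1845.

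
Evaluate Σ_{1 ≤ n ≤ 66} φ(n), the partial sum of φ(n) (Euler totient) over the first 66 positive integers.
Σ_{n ≤ 66} φ(n) = 1328

Compute φ(n) for each 1 ≤ n ≤ 66: φ(1) = 1, φ(2) = 1, φ(3) = 2, φ(4) = 2, φ(5) = 4, φ(6) = 2, φ(7) = 6, φ(8) = 4, φ(9) = 6, φ(10) = 4, φ(11) = 10, φ(12) = 4, φ(13) = 12, φ(14) = 6, φ(15) = 8, φ(16) = 8, φ(17) = 16, φ(18) = 6, φ(19) = 18, φ(20) = 8, φ(21) = 12, φ(22) = 10, φ(23) = 22, φ(24) = 8, φ(25) = 20, φ(26) = 12, φ(27) = 18, φ(28) = 12, φ(29) = 28, φ(30) = 8, φ(31) = 30, φ(32) = 16, φ(33) = 20, φ(34) = 16, φ(35) = 24, φ(36) = 12, φ(37) = 36, φ(38) = 18, φ(39) = 24, φ(40) = 16, φ(41) = 40, φ(42) = 12, φ(43) = 42, φ(44) = 20, φ(45) = 24, φ(46) = 22, φ(47) = 46, φ(48) = 16, φ(49) = 42, φ(50) = 20, φ(51) = 32, φ(52) = 24, φ(53) = 52, φ(54) = 18, φ(55) = 40, φ(56) = 24, φ(57) = 36, φ(58) = 28, φ(59) = 58, φ(60) = 16, φ(61) = 60, φ(62) = 30, φ(63) = 36, φ(64) = 32, φ(65) = 48, φ(66) = 20. Summing all 66 values: 1328. (Average order: Σ_{n ≤ x} φ(n) ~ (3/π²) x². For x = 66, (3/π²)·66² ≈ 1324.07.)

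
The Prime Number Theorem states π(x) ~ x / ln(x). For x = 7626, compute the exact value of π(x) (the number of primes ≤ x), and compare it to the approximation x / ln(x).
π(7626) = 968;  x/ln(x) ≈ 853.09;  relative error ≈ 11.87%.

Directly count primes up to 7626: π(7626) = 968. The PNT approximation gives 7626/ln(7626) ≈ 7626/8.93932 ≈ 853.09. Relative error (π(x) − x/ln(x)) / π(x) ≈ 11.87%; the approximation is known to undercount slightly (Li(x) is a better estimate).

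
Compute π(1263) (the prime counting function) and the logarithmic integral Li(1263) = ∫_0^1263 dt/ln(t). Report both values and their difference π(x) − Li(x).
π(1263) = 205;  Li(1263) ≈ 215.03;  π(x) − Li(x) ≈ -10.03.

Direct count of primes ≤ 1263 gives π(1263) = 205. Numerical evaluation of the logarithmic integral gives Li(1263) ≈ 215.03. The difference π(x) − Li(x) ≈ -10.03 is typically negative for small/moderate x (Li(x) overestimates), though Littlewood's theorem shows this sign changes infinitely often.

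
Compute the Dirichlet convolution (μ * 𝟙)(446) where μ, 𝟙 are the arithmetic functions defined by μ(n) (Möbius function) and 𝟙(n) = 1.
(μ * 𝟙)(446) = 0

Divisors of 446: [1, 2, 223, 446]. For each d | 446:
  d = 1: μ(1) · 𝟙(446/1) = 1 · 1 = 1
  d = 2: μ(2) · 𝟙(446/2) = -1 · 1 = -1
  d = 223: μ(223) · 𝟙(446/223) = -1 · 1 = -1
  d = 446: μ(446) · 𝟙(446/446) = 1 · 1 = 1
Summing: (μ * 𝟙)(446) = 1 + -1 + -1 + 1 = 0.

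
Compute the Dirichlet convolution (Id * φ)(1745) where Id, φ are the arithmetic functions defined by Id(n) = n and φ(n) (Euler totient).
(Id * φ)(1745) = 6273

Divisors of 1745: [1, 5, 349, 1745]. For each d | 1745:
  d = 1: Id(1) · φ(1745/1) = 1 · 1392 = 1392
  d = 5: Id(5) · φ(1745/5) = 5 · 348 = 1740
  d = 349: Id(349) · φ(1745/349) = 349 · 4 = 1396
  d = 1745: Id(1745) · φ(1745/1745) = 1745 · 1 = 1745
Summing: (Id * φ)(1745) = 1392 + 1740 + 1396 + 1745 = 6273.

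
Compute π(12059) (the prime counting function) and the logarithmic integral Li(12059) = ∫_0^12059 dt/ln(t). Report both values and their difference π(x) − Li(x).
π(12059) = 1444;  Li(12059) ≈ 1467.38;  π(x) − Li(x) ≈ -23.38.

Direct count of primes ≤ 12059 gives π(12059) = 1444. Numerical evaluation of the logarithmic integral gives Li(12059) ≈ 1467.38. The difference π(x) − Li(x) ≈ -23.38 is typically negative for small/moderate x (Li(x) overestimates), though Littlewood's theorem shows this sign changes infinitely often.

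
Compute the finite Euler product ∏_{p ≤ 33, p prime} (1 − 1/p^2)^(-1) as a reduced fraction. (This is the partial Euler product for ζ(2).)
∏ = 82920037520482019/50722704772300800

The primes p ≤ 33 are [2, 3, 5, 7, 11, 13, 17, 19, 23, 29, 31]. For each prime, (1 − 1/p^2)^(-1) = p^2 / (p^2 − 1). The product is (1 − 1/2^2)^(-1), (1 − 1/3^2)^(-1), (1 − 1/5^2)^(-1), (1 − 1/7^2)^(-1), (1 − 1/11^2)^(-1), (1 − 1/13^2)^(-1), (1 − 1/17^2)^(-1), (1 − 1/19^2)^(-1), (1 − 1/23^2)^(-1), (1 − 1/29^2)^(-1), (1 − 1/31^2)^(-1) = ∏ p^2 / (p^2 − 1) = 82920037520482019/50722704772300800.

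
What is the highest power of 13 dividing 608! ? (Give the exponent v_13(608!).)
v_13(608!) = 49

Legendre's formula: v_p(n!) = Σ_{k ≥ 1} ⌊n / p^k⌋. For p = 13, n = 608, the terms are:
  ⌊608/13^1⌋ = ⌊608/13⌋ = 46
  ⌊608/13^2⌋ = ⌊608/169⌋ = 3
(the next term ⌊608/13^3⌋ = 0, terminating the sum). Summing: v_13(608!) = 46 + 3 = 49.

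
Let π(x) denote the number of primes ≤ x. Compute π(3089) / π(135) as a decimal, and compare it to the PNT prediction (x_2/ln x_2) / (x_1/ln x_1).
π(3089)/π(135) = 442/32 ≈ 13.8125;  PNT prediction ≈ 13.9678.

π(135) = 32 and π(3089) = 442, so π(3089)/π(135) ≈ 13.8125. The PNT-predicted ratio is (3089/ln(3089)) / (135/ln(135)) ≈ 13.9678. The two agree to within a few percent, as expected.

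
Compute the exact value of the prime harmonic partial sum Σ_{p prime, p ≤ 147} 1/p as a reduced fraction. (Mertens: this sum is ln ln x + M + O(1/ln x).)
Σ 1/p = 18825509850919239131453102166593625244431364344421618363/10014646650599190067509233131649940057366334653200433090

π(147) = 34, so the primes ≤ 147 are [2, 3, 5, 7, 11, 13, 17, 19, 23, 29, 31, 37, 41, 43, 47, 53, 59, 61, 67, 71, 73, 79, 83, 89, 97, 101, 103, 107, 109, 113, 127, 131, 137, 139]. Summing 1/p over these primes: 18825509850919239131453102166593625244431364344421618363/10014646650599190067509233131649940057366334653200433090 ≈ 1.8798. Mertens estimate ln ln(147) + 0.2615 ≈ 1.8690.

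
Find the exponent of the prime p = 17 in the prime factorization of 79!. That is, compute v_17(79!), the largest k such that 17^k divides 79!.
v_17(79!) = 4

Legendre's formula: v_p(n!) = Σ_{k ≥ 1} ⌊n / p^k⌋. For p = 17, n = 79, the terms are:
  ⌊79/17^1⌋ = ⌊79/17⌋ = 4
(the next term ⌊79/17^2⌋ = 0, terminating the sum). Summing: v_17(79!) = 4 = 4.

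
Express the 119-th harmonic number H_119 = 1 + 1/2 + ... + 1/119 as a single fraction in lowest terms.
H_119 = 93164933029543732588289222815367988877515840444049/17379782769567790172972927968296006432665936992320

Direct summation: H_119 = 1 + 1/2 + ... + 1/119. The least common denominator is lcm(1, ..., 119) = 955888052326228459513511038256280353796626534577600; over this denominator the numerator is 955888052326228459513511038256280353796626534577600 + 477944026163114229756755519128140176898313267288800 + 318629350775409486504503679418760117932208844859200 + 238972013081557114878377759564070088449156633644400 + 191177610465245691902702207651256070759325306915520 + 159314675387704743252251839709380058966104422429600 + 136555436046604065644787291179468621970946647796800 + 119486006540778557439188879782035044224578316822200 + 106209783591803162168167893139586705977402948286400 + 95588805232622845951351103825628035379662653457760 + 86898913847838950864864639841480032163329684961600 + 79657337693852371626125919854690029483052211214800 + 73529850178940650731808541404329257984355887275200 + 68277718023302032822393645589734310985473323898400 + 63725870155081897300900735883752023586441768971840 + 59743003270389278719594439891017522112289158411100 + 56228708960366379971383002250369432576272149092800 + 53104891795901581084083946569793352988701474143200 + 50309897490854129448079528329277913357717186030400 + 47794402616311422975675551912814017689831326728880 + 45518478682201355214929097059822873990315549265600 + 43449456923919475432432319920740016081664842480800 + 41560350101140367804935262532881754512896805851200 + 39828668846926185813062959927345014741526105607400 + 38235522093049138380540441530251214151865061383104 + 36764925089470325365904270702164628992177943637600 + 35403261197267720722722631046528901992467649428800 + 34138859011651016411196822794867155492736661949200 + 32961656976766498603914173732975184613676777054400 + 31862935077540948650450367941876011793220884485920 + 30835098462136401919790678653428398509568597889600 + 29871501635194639359797219945508761056144579205550 + 28966304615946316954954879947160010721109894987200 + 28114354480183189985691501125184716288136074546400 + 27311087209320813128957458235893724394189329559360 + 26552445897950790542041973284896676494350737071600 + 25834812225033201608473271304223793345854771204800 + 25154948745427064724039764164638956678858593015200 + 24509950059646883577269513801443085994785295758400 + 23897201308155711487837775956407008844915663364440 + 23314342739664108768622220445275130580405525233600 + 22759239341100677607464548529911436995157774632800 + 22229954705261126965430489261773961716200617083200 + 21724728461959737716216159960370008040832421240400 + 21241956718360632433633578627917341195480589657280 + 20780175050570183902467631266440877256448402925600 + 20338043666515499138585341239495326676523968820800 + 19914334423463092906531479963672507370763052803700 + 19507919435229152234969613025638374567278092542400 + 19117761046524569190270220765125607075932530691552 + 18742902986788793323794334083456477525424049697600 + 18382462544735162682952135351082314496088971818800 + 18035623628796763387047378080307176486728802539200 + 17701630598633860361361315523264450996233824714400 + 17379782769567790172972927968296006432665936992320 + 17069429505825508205598411397433577746368330974600 + 16769965830284709816026509443092637785905728676800 + 16480828488383249301957086866487592306838388527200 + 16201492412308956940906966750106446674519093806400 + 15931467538770474325225183970938005896610442242960 + 15670295939774237041205098987807874652403713681600 + 15417549231068200959895339326714199254784298944800 + 15172826227400451738309699019940957996771849755200 + 14935750817597319679898609972754380528072289602775 + 14705970035788130146361708280865851596871177455040 + 14483152307973158477477439973580005360554947493600 + 14266985855615350141992702063526572444725769172800 + 14057177240091594992845750562592358144068037273200 + 13853450033713455934978420844293918170965601950400 + 13655543604660406564478729117946862197094664779680 + 13463212004594767035401563919102540194318683585600 + 13276222948975395271020986642448338247175368535800 + 13094356881181211774157685455565484298583925131200 + 12917406112516600804236635652111896672927385602400 + 12745174031016379460180147176750404717288353794368 + 12577474372713532362019882082319478339429296507600 + 12414130549691278694980662834497147451904240708800 + 12254975029823441788634756900721542997392647879200 + 12099848763623145057133051117168105744261095374400 + 11948600654077855743918887978203504422457831682220 + 11801087065755906907574210348842967330822549809600 + 11657171369832054384311110222637565290202762616800 + 11516723522002752524259169135617835587911163067200 + 11379619670550338803732274264955718497578887316400 + 11245741792073275994276600450073886515254429818560 + 11114977352630563482715244630886980858100308541600 + 10987218992255499534638057910991728204558925684800 + 10862364230979868858108079980185004020416210620200 + 10740315194676724264196753238834610716816028478400 + 10620978359180316216816789313958670597740294828640 + 10504264311277235818829791629189893997765126753600 + 10390087525285091951233815633220438628224201462800 + 10278366154045467306596892884476132836522865963200 + 10169021833257749569292670619747663338261984410400 + 10061979498170825889615905665855582671543437206080 + 9957167211731546453265739981836253685381526401850 + 9854516003363179994984649878930725296872438500800 + 9753959717614576117484806512819187283639046271200 + 9655434871982105651651626649053336907036631662400 + 9558880523262284595135110382562803537966265345776 + 9464238141843846133797138992636439146501252817600 + 9371451493394396661897167041728238762712024848800 + 9280466527439111257412728526760003434918704219200 + 9191231272367581341476067675541157248044485909400 + 9103695736440271042985819411964574798063109853120 + 9017811814398381693523689040153588243364401269600 + 8933533199310546350593561105198881811183425556800 + 8850815299316930180680657761632225498116912357200 + 8769615158956224399206523286754865631161711326400 + 8689891384783895086486463984148003216332968496160 + 8611604075011067202824423768074597781951590401600 + 8534714752912754102799205698716788873184165487300 + 8459186303771933270031071135011330564571916235200 + 8384982915142354908013254721546318892952864338400 + 8312070020228073560987052506576350902579361170240 + 8240414244191624650978543433243796153419194263600 + 8169983353215627859089837933814361998261765252800 + 8100746206154478470453483375053223337259546903200 + 8032672708623768567340428892909918939467449870400 = 5124071316624905292355907254845239388263371224422695, so H_119 = 5124071316624905292355907254845239388263371224422695/955888052326228459513511038256280353796626534577600; reducing by gcd(5124071316624905292355907254845239388263371224422695, 955888052326228459513511038256280353796626534577600) = 55 gives 93164933029543732588289222815367988877515840444049/17379782769567790172972927968296006432665936992320 ≈ 5.36053. (The PNT-adjacent estimate ln(119) + γ ≈ 5.35634 matches within O(1/n).)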